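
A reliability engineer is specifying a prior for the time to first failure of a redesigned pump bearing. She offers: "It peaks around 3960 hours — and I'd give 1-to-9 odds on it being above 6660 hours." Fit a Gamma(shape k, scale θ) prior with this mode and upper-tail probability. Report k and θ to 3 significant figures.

Gamma(k,θ) with k>1 has mode (k−1)θ, so θ = 3960/(k−1).
Need P(X < 6660) = 0.9 with θ tied to k this way. Start at k = 2, θ = 3960: P(X<6660) ≈ 0.501.
Too low — raise k to concentrate. Iterating converges to k ≈ 8.
Then θ = 3960/(8−1) ≈ 566.

k ≈ 8, θ ≈ 566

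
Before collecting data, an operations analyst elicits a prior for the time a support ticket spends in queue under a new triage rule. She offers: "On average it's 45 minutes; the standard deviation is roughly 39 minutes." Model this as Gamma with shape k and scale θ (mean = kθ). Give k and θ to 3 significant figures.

For Gamma(k, scale θ): mean = kθ, variance = kθ², so CV = 1/√k.
CV = SD/mean = 39/45 = 0.8667, hence k = 1/CV² = 1.33.
Then θ = mean/k = 45/1.33 = 33.8.

k ≈ 1.33, θ ≈ 33.8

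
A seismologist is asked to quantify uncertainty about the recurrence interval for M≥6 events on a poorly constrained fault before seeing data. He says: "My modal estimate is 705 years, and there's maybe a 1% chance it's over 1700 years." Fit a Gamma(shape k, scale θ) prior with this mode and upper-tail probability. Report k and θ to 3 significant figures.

Gamma(k,θ) with k>1 has mode (k−1)θ, so θ = 705/(k−1).
Need P(X < 1700) = 0.99 with θ tied to k this way. Start at k = 2, θ = 705: P(X<1700) ≈ 0.694.
Too low — raise k to concentrate. Iterating converges to k ≈ 7.11.
Then θ = 705/(7.11−1) ≈ 115.

k ≈ 7.11, θ ≈ 115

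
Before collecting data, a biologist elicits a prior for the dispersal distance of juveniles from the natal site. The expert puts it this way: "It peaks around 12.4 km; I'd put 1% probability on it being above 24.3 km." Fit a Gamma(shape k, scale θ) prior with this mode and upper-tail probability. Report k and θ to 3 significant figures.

Gamma(k,θ) with k>1 has mode (k−1)θ, so θ = 12.4/(k−1).
Need P(X < 24.3) = 0.99 with θ tied to k this way. Start at k = 2, θ = 12.4: P(X<24.3) ≈ 0.583.
Too low — raise k to concentrate. Iterating converges to k ≈ 11.9.
Then θ = 12.4/(11.9−1) ≈ 1.14.

k ≈ 11.9, θ ≈ 1.14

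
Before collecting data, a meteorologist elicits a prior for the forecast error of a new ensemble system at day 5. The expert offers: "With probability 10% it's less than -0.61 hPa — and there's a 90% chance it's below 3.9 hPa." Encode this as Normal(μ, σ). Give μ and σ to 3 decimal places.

The p-quantile of Normal(μ,σ) is μ + z_p·σ, with z_{0.1} = -1.282 and z_{0.9} = 1.282.
Eliminate σ: μ = (z₂·x₁ − z₁·x₂)/(z₂ − z₁) = (1.282·-0.61 − (-1.282)·3.9)/2.563 = 1.645.
Then σ = (x₂ − x₁)/(z₂ − z₁) = (3.9 − -0.61)/2.563 = 1.760.

μ = 1.645, σ = 1.760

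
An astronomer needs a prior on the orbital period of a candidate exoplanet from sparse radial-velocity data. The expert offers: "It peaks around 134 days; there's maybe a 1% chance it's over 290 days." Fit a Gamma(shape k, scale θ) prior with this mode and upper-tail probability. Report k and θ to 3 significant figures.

Gamma(k,θ) with k>1 has mode (k−1)θ, so θ = 134/(k−1).
Need P(X < 290) = 0.99 with θ tied to k this way. Start at k = 2, θ = 134: P(X<290) ≈ 0.637.
Too low — raise k to concentrate. Iterating converges to k ≈ 9.12.
Then θ = 134/(9.12−1) ≈ 16.5.

k ≈ 9.12, θ ≈ 16.5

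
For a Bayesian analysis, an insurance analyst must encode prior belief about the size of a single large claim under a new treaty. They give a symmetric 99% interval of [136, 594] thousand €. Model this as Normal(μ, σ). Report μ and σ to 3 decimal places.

μ = 365.000, σ = 88.903

A symmetric 99% interval runs μ ± z·σ with z = 2.576.
Half-width = 229, so σ = 229/2.576 = 88.903.
μ is the interval midpoint, 365.000.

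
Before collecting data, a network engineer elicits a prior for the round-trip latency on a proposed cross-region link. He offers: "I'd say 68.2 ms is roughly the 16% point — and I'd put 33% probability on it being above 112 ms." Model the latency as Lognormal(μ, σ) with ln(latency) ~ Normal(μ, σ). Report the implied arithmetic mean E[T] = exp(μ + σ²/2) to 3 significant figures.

E[T] ≈ 102 ms

If T ~ Lognormal(μ,σ) then ln T ~ Normal(μ,σ), so the p-quantile of ln T is μ + z_p·σ.
ln(68.2) = 4.222 and ln(112) = 4.718; z_{0.16} = -0.9945, z_{0.67} = 0.4399.
σ = (4.718 − 4.222)/(0.4399 − (-0.9945)) = 0.346.
μ = 4.222 − (-0.9945)·0.346 = 4.566.
E[T] = exp(μ + σ²/2) = exp(4.566 + 0.0598) = 102 ms.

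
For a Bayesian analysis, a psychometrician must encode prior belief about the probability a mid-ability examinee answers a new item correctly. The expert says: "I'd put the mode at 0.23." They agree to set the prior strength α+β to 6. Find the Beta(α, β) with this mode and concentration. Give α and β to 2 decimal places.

For α,β > 1 the Beta mode is (α−1)/(α+β−2). With α+β = 6, the mode is (α−1)/4.
Set (α−1)/4 = 0.23 → α = 1 + 0.23·4 = 1.92.
β = 6 − α = 4.08.

α = 1.92, β = 4.08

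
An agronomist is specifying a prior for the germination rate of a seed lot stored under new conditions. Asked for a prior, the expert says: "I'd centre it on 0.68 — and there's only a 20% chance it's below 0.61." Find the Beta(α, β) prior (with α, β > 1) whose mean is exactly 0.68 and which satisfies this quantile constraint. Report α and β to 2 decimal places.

α ≈ 20.68, β ≈ 9.73

With mean 0.68 fixed, write α = 0.68s, β = 0.32s where s = α+β.
Need P(θ < 0.61) = 0.2 under Beta(0.68s, 0.32s). Normal approximation: (q−m)/√(m(1−m)/s) ≈ z_{0.2} = -0.842, so s ≈ 0.68·0.32·(-0.842)²/(0.61−0.68)² = 31.5.
At s = 31.5: P(θ<0.61) ≈ 0.196. Adjusting to match 0.2 gives s ≈ 30.42.
So α = 0.68·30.42 ≈ 20.68, β = 0.32·30.42 ≈ 9.73.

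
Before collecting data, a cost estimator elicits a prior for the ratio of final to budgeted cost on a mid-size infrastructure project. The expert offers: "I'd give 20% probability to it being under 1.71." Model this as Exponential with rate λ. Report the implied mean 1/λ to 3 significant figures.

mean ≈ 7.66

P(T < 1.71) = 1 − e^(−λ·1.71) = 0.2, so λ = −ln(1−0.2)/1.71 = −ln(0.8)/1.71 = 0.13.
Mean = 1/λ = 7.66.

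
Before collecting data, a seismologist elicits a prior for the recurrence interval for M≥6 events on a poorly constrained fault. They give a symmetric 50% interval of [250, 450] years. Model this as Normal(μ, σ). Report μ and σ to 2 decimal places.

μ = 350.00, σ = 148.26

A symmetric 50% interval runs μ ± z·σ with z = 0.6745.
Half-width = 100, so σ = 100/0.6745 = 148.26.
μ is the interval midpoint, 350.00.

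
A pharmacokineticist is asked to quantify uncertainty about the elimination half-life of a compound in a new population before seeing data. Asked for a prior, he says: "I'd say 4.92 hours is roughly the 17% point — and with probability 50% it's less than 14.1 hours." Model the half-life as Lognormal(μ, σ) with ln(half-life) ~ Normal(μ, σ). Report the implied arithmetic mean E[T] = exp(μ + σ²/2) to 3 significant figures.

E[T] ≈ 25.9 hours

If T ~ Lognormal(μ,σ) then ln T ~ Normal(μ,σ), so the p-quantile of ln T is μ + z_p·σ.
ln(4.92) = 1.593 and ln(14.1) = 2.646; z_{0.17} = -0.9542, z_{0.5} = 0.
σ = (2.646 − 1.593)/(0 − (-0.9542)) = 1.103.
μ = 1.593 − (-0.9542)·1.103 = 2.646.
E[T] = exp(μ + σ²/2) = exp(2.646 + 0.6088) = 25.9 hours.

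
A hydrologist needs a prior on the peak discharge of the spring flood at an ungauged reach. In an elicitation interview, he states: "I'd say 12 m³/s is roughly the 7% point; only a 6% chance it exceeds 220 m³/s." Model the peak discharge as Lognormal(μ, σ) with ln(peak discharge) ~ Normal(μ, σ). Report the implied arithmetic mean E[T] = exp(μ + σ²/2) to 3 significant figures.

E[T] ≈ 78.4 m³/s

If T ~ Lognormal(μ,σ) then ln T ~ Normal(μ,σ), so the p-quantile of ln T is μ + z_p·σ.
ln(12) = 2.485 and ln(220) = 5.394; z_{0.07} = -1.476, z_{0.94} = 1.555.
σ = (5.394 − 2.485)/(1.555 − (-1.476)) = 0.960.
μ = 2.485 − (-1.476)·0.960 = 3.901.
E[T] = exp(μ + σ²/2) = exp(3.901 + 0.4606) = 78.4 m³/s.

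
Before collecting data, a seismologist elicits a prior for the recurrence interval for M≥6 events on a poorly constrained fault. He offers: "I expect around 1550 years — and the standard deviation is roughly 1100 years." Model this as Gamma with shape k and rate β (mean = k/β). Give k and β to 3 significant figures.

For Gamma(k, rate β): mean = k/β, variance = k/β², so CV = 1/√k.
CV = SD/mean = 1100/1550 = 0.7097, hence k = 1/CV² = 1.99.
Then β = k/mean = 1.99/1550 = 0.00128.

k ≈ 1.99, β ≈ 0.00128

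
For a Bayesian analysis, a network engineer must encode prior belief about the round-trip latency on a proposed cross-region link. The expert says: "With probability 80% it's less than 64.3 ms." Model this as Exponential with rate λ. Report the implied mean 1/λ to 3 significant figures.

P(T < 64.3) = 1 − e^(−λ·64.3) = 0.8, so λ = −ln(1−0.8)/64.3 = −ln(0.2)/64.3 = 0.025.
Mean = 1/λ = 40 ms.

mean ≈ 40 ms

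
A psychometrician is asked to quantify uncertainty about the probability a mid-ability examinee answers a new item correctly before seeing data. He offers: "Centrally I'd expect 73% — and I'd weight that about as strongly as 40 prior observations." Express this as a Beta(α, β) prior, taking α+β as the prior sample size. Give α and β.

Under the effective-sample-size interpretation, Beta(α, β) has prior mean α/(α+β) and prior sample size α+β.
So α+β = 40 and α/(α+β) = 0.73, giving α = 0.73·40 = 29.2 and β = 40 − 29.2 = 10.8.

α = 29.2, β = 10.8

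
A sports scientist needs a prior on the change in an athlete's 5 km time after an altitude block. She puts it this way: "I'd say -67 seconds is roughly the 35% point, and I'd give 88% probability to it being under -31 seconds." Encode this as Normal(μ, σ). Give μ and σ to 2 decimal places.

The p-quantile of Normal(μ,σ) is μ + z_p·σ, with z_{0.35} = -0.3853 and z_{0.88} = 1.175.
Eliminate σ: μ = (z₂·x₁ − z₁·x₂)/(z₂ − z₁) = (1.175·-67 − (-0.3853)·-31)/1.56 = -58.11.
Then σ = (x₂ − x₁)/(z₂ − z₁) = (-31 − -67)/1.56 = 23.07.

μ = -58.11, σ = 23.07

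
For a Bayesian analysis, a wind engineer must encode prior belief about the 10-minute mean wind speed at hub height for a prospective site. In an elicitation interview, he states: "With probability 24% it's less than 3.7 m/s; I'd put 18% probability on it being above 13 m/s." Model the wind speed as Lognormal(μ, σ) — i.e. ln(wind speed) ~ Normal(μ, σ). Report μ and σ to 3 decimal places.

If T ~ Lognormal(μ,σ) then ln T ~ Normal(μ,σ), so the p-quantile of ln T is μ + z_p·σ.
ln(3.7) = 1.308 and ln(13) = 2.565; z_{0.24} = -0.7063, z_{0.82} = 0.9154.
σ = (2.565 − 1.308)/(0.9154 − (-0.7063)) = 0.775.
μ = 1.308 − (-0.7063)·0.775 = 1.856.

μ ≈ 1.856, σ ≈ 0.775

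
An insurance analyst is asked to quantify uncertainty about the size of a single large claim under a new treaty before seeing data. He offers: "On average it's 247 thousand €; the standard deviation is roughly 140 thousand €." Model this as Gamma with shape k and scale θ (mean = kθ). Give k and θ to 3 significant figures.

For Gamma(k, scale θ): mean = kθ, variance = kθ², so CV = 1/√k.
CV = SD/mean = 140/247 = 0.5668, hence k = 1/CV² = 3.11.
Then θ = mean/k = 247/3.11 = 79.4.

k ≈ 3.11, θ ≈ 79.4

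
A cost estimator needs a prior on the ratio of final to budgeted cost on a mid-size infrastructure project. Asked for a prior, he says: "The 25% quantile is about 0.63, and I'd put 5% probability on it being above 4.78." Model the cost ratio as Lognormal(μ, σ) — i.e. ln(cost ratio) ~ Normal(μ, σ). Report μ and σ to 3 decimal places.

μ ≈ 0.127, σ ≈ 0.874

If T ~ Lognormal(μ,σ) then ln T ~ Normal(μ,σ), so the p-quantile of ln T is μ + z_p·σ.
ln(0.63) = -0.462 and ln(4.78) = 1.564; z_{0.25} = -0.6745, z_{0.95} = 1.645.
σ = (1.564 − -0.462)/(1.645 − (-0.6745)) = 0.874.
μ = -0.462 − (-0.6745)·0.874 = 0.127.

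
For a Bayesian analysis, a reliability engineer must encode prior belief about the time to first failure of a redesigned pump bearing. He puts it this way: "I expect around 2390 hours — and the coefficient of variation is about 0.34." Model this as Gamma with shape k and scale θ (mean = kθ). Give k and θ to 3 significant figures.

k ≈ 8.65, θ ≈ 276

For Gamma(k, scale θ): mean = kθ, variance = kθ², so CV = 1/√k.
CV = 0.34, hence k = 1/CV² = 8.65.
Then θ = mean/k = 2390/8.65 = 276.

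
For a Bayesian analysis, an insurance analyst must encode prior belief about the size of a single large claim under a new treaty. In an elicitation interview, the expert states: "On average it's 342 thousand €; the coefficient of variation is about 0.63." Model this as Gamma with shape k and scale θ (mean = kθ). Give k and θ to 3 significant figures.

k ≈ 2.52, θ ≈ 136

For Gamma(k, scale θ): mean = kθ, variance = kθ², so CV = 1/√k.
CV = 0.63, hence k = 1/CV² = 2.52.
Then θ = mean/k = 342/2.52 = 136.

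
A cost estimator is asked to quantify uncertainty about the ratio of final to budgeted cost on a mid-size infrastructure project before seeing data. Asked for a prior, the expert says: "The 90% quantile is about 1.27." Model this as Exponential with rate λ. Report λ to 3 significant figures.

P(T < 1.27) = 1 − e^(−λ·1.27) = 0.9, so λ = −ln(1−0.9)/1.27 = −ln(0.1)/1.27 = 1.81.

λ ≈ 1.81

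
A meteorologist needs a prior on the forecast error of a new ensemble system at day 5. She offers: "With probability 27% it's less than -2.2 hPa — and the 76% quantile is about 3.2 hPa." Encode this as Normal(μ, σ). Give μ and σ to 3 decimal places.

The p-quantile of Normal(μ,σ) is μ + z_p·σ, with z_{0.27} = -0.6128 and z_{0.76} = 0.7063.
Eliminate σ: μ = (z₂·x₁ − z₁·x₂)/(z₂ − z₁) = (0.7063·-2.2 − (-0.6128)·3.2)/1.319 = 0.309.
Then σ = (x₂ − x₁)/(z₂ − z₁) = (3.2 − -2.2)/1.319 = 4.094.

μ = 0.309, σ = 4.094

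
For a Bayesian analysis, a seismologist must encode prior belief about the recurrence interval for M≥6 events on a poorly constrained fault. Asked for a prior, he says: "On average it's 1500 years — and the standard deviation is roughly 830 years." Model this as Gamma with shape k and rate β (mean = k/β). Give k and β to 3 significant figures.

k ≈ 3.27, β ≈ 0.00218

For Gamma(k, rate β): mean = k/β, variance = k/β², so CV = 1/√k.
CV = SD/mean = 830/1500 = 0.5533, hence k = 1/CV² = 3.27.
Then β = k/mean = 3.27/1500 = 0.00218.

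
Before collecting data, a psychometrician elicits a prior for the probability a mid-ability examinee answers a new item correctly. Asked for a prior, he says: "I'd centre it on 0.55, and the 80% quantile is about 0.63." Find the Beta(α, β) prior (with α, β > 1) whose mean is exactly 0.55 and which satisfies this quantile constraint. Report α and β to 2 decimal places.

With mean 0.55 fixed, write α = 0.55s, β = 0.45s where s = α+β.
Need P(θ < 0.63) = 0.8 under Beta(0.55s, 0.45s). Normal approximation: (q−m)/√(m(1−m)/s) ≈ z_{0.8} = 0.842, so s ≈ 0.55·0.45·(0.842)²/(0.63−0.55)² = 27.4.
At s = 27.4: P(θ<0.63) ≈ 0.798. Adjusting to match 0.8 gives s ≈ 27.75.
So α = 0.55·27.75 ≈ 15.26, β = 0.45·27.75 ≈ 12.49.

α ≈ 15.26, β ≈ 12.49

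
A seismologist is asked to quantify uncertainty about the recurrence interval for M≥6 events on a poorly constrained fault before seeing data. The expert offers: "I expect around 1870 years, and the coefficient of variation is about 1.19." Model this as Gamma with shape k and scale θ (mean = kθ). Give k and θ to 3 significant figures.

k ≈ 0.706, θ ≈ 2650

For Gamma(k, scale θ): mean = kθ, variance = kθ², so CV = 1/√k.
CV = 1.19, hence k = 1/CV² = 0.706.
Then θ = mean/k = 1870/0.706 = 2650.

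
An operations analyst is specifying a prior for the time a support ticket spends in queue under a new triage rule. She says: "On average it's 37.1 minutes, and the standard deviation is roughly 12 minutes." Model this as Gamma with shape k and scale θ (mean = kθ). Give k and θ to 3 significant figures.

k ≈ 9.56, θ ≈ 3.88

For Gamma(k, scale θ): mean = kθ, variance = kθ², so CV = 1/√k.
CV = SD/mean = 12/37.1 = 0.3235, hence k = 1/CV² = 9.56.
Then θ = mean/k = 37.1/9.56 = 3.88.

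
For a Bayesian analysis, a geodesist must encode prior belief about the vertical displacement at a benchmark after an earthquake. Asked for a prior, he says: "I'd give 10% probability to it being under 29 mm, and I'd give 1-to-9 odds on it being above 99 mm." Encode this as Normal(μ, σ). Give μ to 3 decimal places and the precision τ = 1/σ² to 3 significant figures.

For Normal(μ,σ), the p-quantile is μ + z_p·σ. Here z_{0.1} = -1.282, z_{0.9} = 1.282.
So 29 = μ − 1.282σ and 99 = μ + 1.282σ.
Subtracting: σ = (99 − 29)/(1.282 − (-1.282)) = 27.311.
Then μ = 29 − (-1.282)·27.311 = 64.000.
Precision τ = 1/σ² = 1/27.31² = 0.00134.

μ = 64.000, τ = 0.00134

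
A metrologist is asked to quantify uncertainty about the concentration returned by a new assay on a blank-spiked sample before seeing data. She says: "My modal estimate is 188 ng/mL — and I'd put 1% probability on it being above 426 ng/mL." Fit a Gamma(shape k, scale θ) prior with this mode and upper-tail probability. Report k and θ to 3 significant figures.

Gamma(k,θ) with k>1 has mode (k−1)θ, so θ = 188/(k−1).
Need P(X < 426) = 0.99 with θ tied to k this way. Start at k = 2, θ = 188: P(X<426) ≈ 0.661.
Too low — raise k to concentrate. Iterating converges to k ≈ 8.16.
Then θ = 188/(8.16−1) ≈ 26.2.

k ≈ 8.16, θ ≈ 26.2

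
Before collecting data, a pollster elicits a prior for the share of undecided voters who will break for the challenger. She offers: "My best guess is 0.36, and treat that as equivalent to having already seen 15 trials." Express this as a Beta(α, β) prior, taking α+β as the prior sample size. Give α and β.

α = 5.4, β = 9.6

Under the effective-sample-size interpretation, Beta(α, β) has prior mean α/(α+β) and prior sample size α+β.
So α+β = 15 and α/(α+β) = 0.36, giving α = 0.36·15 = 5.4 and β = 15 − 5.4 = 9.6.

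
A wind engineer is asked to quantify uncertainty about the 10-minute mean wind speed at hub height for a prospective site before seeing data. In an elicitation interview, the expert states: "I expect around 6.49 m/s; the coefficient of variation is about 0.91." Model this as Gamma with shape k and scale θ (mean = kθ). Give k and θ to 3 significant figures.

For Gamma(k, scale θ): mean = kθ, variance = kθ², so CV = 1/√k.
CV = 0.91, hence k = 1/CV² = 1.21.
Then θ = mean/k = 6.49/1.21 = 5.37.

k ≈ 1.21, θ ≈ 5.37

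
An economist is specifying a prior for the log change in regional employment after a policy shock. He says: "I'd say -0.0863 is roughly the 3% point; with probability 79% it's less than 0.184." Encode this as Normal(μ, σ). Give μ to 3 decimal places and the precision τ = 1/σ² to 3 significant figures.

μ = 0.103, τ = 98.8

For Normal(μ,σ), the p-quantile is μ + z_p·σ. Here z_{0.03} = -1.881, z_{0.79} = 0.8064.
So -0.0863 = μ − 1.881σ and 0.184 = μ + 0.8064σ.
Subtracting: σ = (0.184 − -0.0863)/(0.8064 − (-1.881)) = 0.101.
Then μ = -0.0863 − (-1.881)·0.101 = 0.103.
Precision τ = 1/σ² = 1/0.1006² = 98.8.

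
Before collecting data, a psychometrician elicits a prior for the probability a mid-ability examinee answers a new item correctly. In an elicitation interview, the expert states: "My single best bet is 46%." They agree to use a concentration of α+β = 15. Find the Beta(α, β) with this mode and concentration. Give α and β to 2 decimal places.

For α,β > 1 the Beta mode is (α−1)/(α+β−2). With α+β = 15, the mode is (α−1)/13.
Set (α−1)/13 = 0.46 → α = 1 + 0.46·13 = 6.98.
β = 15 − α = 8.02.

α = 6.98, β = 8.02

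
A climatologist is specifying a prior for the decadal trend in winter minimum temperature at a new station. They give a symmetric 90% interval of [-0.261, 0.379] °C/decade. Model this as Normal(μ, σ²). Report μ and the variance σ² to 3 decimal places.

μ = 0.059, σ² = 0.038

A symmetric 90% interval runs μ ± z·σ with z = 1.645.
Half-width = 0.32, so σ = 0.32/1.645 = 0.1945 and σ² = 0.038.
μ is the interval midpoint, 0.059.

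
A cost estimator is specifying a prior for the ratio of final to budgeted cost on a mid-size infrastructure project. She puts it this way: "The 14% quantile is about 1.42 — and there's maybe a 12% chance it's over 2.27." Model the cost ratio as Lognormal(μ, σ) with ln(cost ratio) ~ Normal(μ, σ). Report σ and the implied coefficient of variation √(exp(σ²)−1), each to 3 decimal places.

If T ~ Lognormal(μ,σ) then ln T ~ Normal(μ,σ), so the p-quantile of ln T is μ + z_p·σ.
ln(1.42) = 0.3507 and ln(2.27) = 0.8198; z_{0.14} = -1.08, z_{0.88} = 1.175.
σ = (0.8198 − 0.3507)/(1.175 − (-1.08)) = 0.208.
μ = 0.3507 − (-1.08)·0.208 = 0.575.
CV = √(exp(σ²)−1) = √(exp(0.0433)−1) = 0.210.

σ ≈ 0.208, CV ≈ 0.210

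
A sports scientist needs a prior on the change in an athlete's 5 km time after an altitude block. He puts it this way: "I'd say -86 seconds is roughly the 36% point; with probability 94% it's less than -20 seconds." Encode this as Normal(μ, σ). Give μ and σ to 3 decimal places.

μ = -73.634, σ = 34.497

For Normal(μ,σ), the p-quantile is μ + z_p·σ. Here z_{0.36} = -0.3585, z_{0.94} = 1.555.
So -86 = μ − 0.3585σ and -20 = μ + 1.555σ.
Subtracting: σ = (-20 − -86)/(1.555 − (-0.3585)) = 34.497.
Then μ = -86 − (-0.3585)·34.497 = -73.634.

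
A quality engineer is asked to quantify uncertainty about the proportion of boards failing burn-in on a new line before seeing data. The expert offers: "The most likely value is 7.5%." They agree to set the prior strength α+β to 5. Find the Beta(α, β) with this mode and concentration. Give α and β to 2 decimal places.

For α,β > 1 the Beta mode is (α−1)/(α+β−2). With α+β = 5, the mode is (α−1)/3.
Set (α−1)/3 = 0.075 → α = 1 + 0.075·3 = 1.23.
β = 5 − α = 3.78.

α = 1.23, β = 3.78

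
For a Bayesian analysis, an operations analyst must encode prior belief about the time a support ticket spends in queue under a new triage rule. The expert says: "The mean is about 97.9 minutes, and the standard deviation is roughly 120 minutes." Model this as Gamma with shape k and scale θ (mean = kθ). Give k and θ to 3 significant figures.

k ≈ 0.666, θ ≈ 147

For Gamma(k, scale θ): mean = kθ, variance = kθ², so CV = 1/√k.
CV = SD/mean = 120/97.9 = 1.226, hence k = 1/CV² = 0.666.
Then θ = mean/k = 97.9/0.666 = 147.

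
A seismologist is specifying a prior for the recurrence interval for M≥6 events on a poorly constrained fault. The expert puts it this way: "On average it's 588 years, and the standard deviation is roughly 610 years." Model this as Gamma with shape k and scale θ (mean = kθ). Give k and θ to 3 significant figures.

k ≈ 0.929, θ ≈ 633

For Gamma(k, scale θ): mean = kθ, variance = kθ², so CV = 1/√k.
CV = SD/mean = 610/588 = 1.037, hence k = 1/CV² = 0.929.
Then θ = mean/k = 588/0.929 = 633.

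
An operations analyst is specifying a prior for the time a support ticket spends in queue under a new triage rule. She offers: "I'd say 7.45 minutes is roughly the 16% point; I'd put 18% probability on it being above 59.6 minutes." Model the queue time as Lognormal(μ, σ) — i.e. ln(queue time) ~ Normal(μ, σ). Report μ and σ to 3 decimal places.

μ ≈ 3.091, σ ≈ 1.089

If T ~ Lognormal(μ,σ) then ln T ~ Normal(μ,σ), so the p-quantile of ln T is μ + z_p·σ.
ln(7.45) = 2.008 and ln(59.6) = 4.088; z_{0.16} = -0.9945, z_{0.82} = 0.9154.
σ = (4.088 − 2.008)/(0.9154 − (-0.9945)) = 1.089.
μ = 2.008 − (-0.9945)·1.089 = 3.091.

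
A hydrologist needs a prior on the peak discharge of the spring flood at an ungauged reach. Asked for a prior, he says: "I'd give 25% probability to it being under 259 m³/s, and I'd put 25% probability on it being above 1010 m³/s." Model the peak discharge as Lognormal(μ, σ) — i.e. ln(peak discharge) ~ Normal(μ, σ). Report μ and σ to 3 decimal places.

μ ≈ 6.237, σ ≈ 1.009

If T ~ Lognormal(μ,σ) then ln T ~ Normal(μ,σ), so the p-quantile of ln T is μ + z_p·σ.
ln(259) = 5.557 and ln(1010) = 6.918; z_{0.25} = -0.6745, z_{0.75} = 0.6745.
σ = (6.918 − 5.557)/(0.6745 − (-0.6745)) = 1.009.
μ = 5.557 − (-0.6745)·1.009 = 6.237.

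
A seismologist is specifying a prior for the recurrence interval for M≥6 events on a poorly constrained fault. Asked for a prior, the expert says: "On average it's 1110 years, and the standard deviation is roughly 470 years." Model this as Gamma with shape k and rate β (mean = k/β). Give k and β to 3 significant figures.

For Gamma(k, rate β): mean = k/β, variance = k/β², so CV = 1/√k.
CV = SD/mean = 470/1110 = 0.4234, hence k = 1/CV² = 5.58.
Then β = k/mean = 5.58/1110 = 0.00502.

k ≈ 5.58, β ≈ 0.00502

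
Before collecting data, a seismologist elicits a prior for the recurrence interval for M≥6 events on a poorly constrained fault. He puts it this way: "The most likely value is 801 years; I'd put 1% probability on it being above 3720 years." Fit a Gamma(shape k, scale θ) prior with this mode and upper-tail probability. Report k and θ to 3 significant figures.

Gamma(k,θ) with k>1 has mode (k−1)θ, so θ = 801/(k−1).
Need P(X < 3720) = 0.99 with θ tied to k this way. Start at k = 2, θ = 801: P(X<3720) ≈ 0.946.
Too low — raise k to concentrate. Iterating converges to k ≈ 2.7.
Then θ = 801/(2.7−1) ≈ 471.

k ≈ 2.7, θ ≈ 471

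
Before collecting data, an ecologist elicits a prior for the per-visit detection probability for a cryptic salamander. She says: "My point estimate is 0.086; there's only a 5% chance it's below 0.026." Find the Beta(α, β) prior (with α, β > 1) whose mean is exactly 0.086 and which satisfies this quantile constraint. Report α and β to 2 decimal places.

α ≈ 3.21, β ≈ 34.13

With mean 0.086 fixed, write α = 0.086s, β = 0.914s where s = α+β.
Need P(θ < 0.026) = 0.05 under Beta(0.086s, 0.914s). Normal approximation: (q−m)/√(m(1−m)/s) ≈ z_{0.05} = -1.64, so s ≈ 0.086·0.914·(-1.64)²/(0.026−0.086)² = 59.1.
At s = 59.1: P(θ<0.026) ≈ 0.016. Adjusting to match 0.05 gives s ≈ 37.34.
So α = 0.086·37.34 ≈ 3.21, β = 0.914·37.34 ≈ 34.13.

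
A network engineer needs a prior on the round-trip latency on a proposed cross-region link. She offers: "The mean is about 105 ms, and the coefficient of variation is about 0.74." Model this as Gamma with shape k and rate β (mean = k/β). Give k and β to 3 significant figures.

k ≈ 1.83, β ≈ 0.0174

For Gamma(k, rate β): mean = k/β, variance = k/β², so CV = 1/√k.
CV = 0.74, hence k = 1/CV² = 1.83.
Then β = k/mean = 1.83/105 = 0.0174.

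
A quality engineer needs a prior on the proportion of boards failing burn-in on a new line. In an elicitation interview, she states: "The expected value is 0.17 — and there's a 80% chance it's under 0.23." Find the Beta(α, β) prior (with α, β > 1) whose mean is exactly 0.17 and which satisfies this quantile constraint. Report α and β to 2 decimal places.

With mean 0.17 fixed, write α = 0.17s, β = 0.83s where s = α+β.
Need P(θ < 0.23) = 0.8 under Beta(0.17s, 0.83s). Normal approximation: (q−m)/√(m(1−m)/s) ≈ z_{0.8} = 0.842, so s ≈ 0.17·0.83·(0.842)²/(0.23−0.17)² = 27.8.
At s = 27.8: P(θ<0.23) ≈ 0.811. Adjusting to match 0.8 gives s ≈ 24.64.
So α = 0.17·24.64 ≈ 4.19, β = 0.83·24.64 ≈ 20.45.

α ≈ 4.19, β ≈ 20.45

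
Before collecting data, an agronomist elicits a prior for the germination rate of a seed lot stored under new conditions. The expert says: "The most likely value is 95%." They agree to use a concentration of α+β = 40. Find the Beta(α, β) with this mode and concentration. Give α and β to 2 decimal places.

For α,β > 1 the Beta mode is (α−1)/(α+β−2). With α+β = 40, the mode is (α−1)/38.
Set (α−1)/38 = 0.95 → α = 1 + 0.95·38 = 37.10.
β = 40 − α = 2.90.

α = 37.10, β = 2.90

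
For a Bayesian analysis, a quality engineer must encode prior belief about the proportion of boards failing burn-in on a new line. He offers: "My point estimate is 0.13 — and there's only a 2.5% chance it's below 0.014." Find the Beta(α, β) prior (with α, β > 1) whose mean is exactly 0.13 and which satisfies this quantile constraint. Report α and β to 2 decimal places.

With mean 0.13 fixed, write α = 0.13s, β = 0.87s where s = α+β.
Need P(θ < 0.014) = 0.025 under Beta(0.13s, 0.87s). Normal approximation: (q−m)/√(m(1−m)/s) ≈ z_{0.025} = -1.96, so s ≈ 0.13·0.87·(-1.96)²/(0.014−0.13)² = 32.3.
At s = 32.3: P(θ<0.014) ≈ 0.001. Adjusting to match 0.025 gives s ≈ 13.50.
So α = 0.13·13.50 ≈ 1.76, β = 0.87·13.50 ≈ 11.75.

α ≈ 1.76, β ≈ 11.75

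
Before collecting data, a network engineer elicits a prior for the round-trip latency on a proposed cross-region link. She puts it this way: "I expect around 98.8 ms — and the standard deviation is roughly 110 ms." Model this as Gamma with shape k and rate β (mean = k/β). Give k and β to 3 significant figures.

k ≈ 0.807, β ≈ 0.00817

For Gamma(k, rate β): mean = k/β, variance = k/β², so CV = 1/√k.
CV = SD/mean = 110/98.8 = 1.113, hence k = 1/CV² = 0.807.
Then β = k/mean = 0.807/98.8 = 0.00817.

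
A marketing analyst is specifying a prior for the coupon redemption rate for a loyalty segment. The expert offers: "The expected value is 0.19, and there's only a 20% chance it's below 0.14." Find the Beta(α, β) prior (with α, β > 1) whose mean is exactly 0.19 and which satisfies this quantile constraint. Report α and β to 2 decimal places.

With mean 0.19 fixed, write α = 0.19s, β = 0.81s where s = α+β.
Need P(θ < 0.14) = 0.2 under Beta(0.19s, 0.81s). Normal approximation: (q−m)/√(m(1−m)/s) ≈ z_{0.2} = -0.842, so s ≈ 0.19·0.81·(-0.842)²/(0.14−0.19)² = 43.6.
At s = 43.6: P(θ<0.14) ≈ 0.205. Adjusting to match 0.2 gives s ≈ 45.18.
So α = 0.19·45.18 ≈ 8.58, β = 0.81·45.18 ≈ 36.59.

α ≈ 8.58, β ≈ 36.59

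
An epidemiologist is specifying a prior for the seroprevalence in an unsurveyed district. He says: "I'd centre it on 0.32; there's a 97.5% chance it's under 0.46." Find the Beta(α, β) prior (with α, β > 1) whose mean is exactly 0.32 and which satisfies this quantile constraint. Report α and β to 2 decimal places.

With mean 0.32 fixed, write α = 0.32s, β = 0.68s where s = α+β.
Need P(θ < 0.46) = 0.975 under Beta(0.32s, 0.68s). Normal approximation: (q−m)/√(m(1−m)/s) ≈ z_{0.975} = 1.96, so s ≈ 0.32·0.68·(1.96)²/(0.46−0.32)² = 42.6.
At s = 42.6: P(θ<0.46) ≈ 0.971. Adjusting to match 0.975 gives s ≈ 45.99.
So α = 0.32·45.99 ≈ 14.72, β = 0.68·45.99 ≈ 31.27.

α ≈ 14.72, β ≈ 31.27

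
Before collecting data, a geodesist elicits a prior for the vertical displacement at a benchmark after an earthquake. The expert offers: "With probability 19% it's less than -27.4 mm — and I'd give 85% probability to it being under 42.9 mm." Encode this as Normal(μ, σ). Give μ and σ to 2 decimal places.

μ = 4.84, σ = 36.72

The p-quantile of Normal(μ,σ) is μ + z_p·σ, with z_{0.19} = -0.8779 and z_{0.85} = 1.036.
Eliminate σ: μ = (z₂·x₁ − z₁·x₂)/(z₂ − z₁) = (1.036·-27.4 − (-0.8779)·42.9)/1.914 = 4.84.
Then σ = (x₂ − x₁)/(z₂ − z₁) = (42.9 − -27.4)/1.914 = 36.72.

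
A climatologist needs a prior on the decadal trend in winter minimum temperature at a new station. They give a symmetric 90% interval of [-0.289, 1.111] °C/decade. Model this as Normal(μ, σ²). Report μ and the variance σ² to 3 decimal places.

A symmetric 90% interval runs μ ± z·σ with z = 1.645.
Half-width = 0.7, so σ = 0.7/1.645 = 0.4256 and σ² = 0.181.
μ is the interval midpoint, 0.411.

μ = 0.411, σ² = 0.181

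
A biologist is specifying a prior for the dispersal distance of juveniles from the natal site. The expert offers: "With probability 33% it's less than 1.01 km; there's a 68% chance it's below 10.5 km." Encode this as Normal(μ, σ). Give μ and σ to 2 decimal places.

For Normal(μ,σ), the p-quantile is μ + z_p·σ. Here z_{0.33} = -0.4399, z_{0.68} = 0.4677.
So 1.01 = μ − 0.4399σ and 10.5 = μ + 0.4677σ.
Subtracting: σ = (10.5 − 1.01)/(0.4677 − (-0.4399)) = 10.46.
Then μ = 1.01 − (-0.4399)·10.46 = 5.61.

μ = 5.61, σ = 10.46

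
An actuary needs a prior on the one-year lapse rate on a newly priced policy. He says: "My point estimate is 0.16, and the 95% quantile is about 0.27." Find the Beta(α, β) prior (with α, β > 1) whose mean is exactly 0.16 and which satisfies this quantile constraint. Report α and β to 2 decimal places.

α ≈ 5.66, β ≈ 29.73

With mean 0.16 fixed, write α = 0.16s, β = 0.84s where s = α+β.
Need P(θ < 0.27) = 0.95 under Beta(0.16s, 0.84s). Normal approximation: (q−m)/√(m(1−m)/s) ≈ z_{0.95} = 1.64, so s ≈ 0.16·0.84·(1.64)²/(0.27−0.16)² = 30.1.
At s = 30.1: P(θ<0.27) ≈ 0.937. Adjusting to match 0.95 gives s ≈ 35.40.
So α = 0.16·35.40 ≈ 5.66, β = 0.84·35.40 ≈ 29.73.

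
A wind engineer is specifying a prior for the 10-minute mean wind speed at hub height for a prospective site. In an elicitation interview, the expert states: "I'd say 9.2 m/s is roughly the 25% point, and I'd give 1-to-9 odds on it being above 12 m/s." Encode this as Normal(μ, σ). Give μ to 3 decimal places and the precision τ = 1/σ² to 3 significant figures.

μ = 10.166, τ = 0.488

The p-quantile of Normal(μ,σ) is μ + z_p·σ, with z_{0.25} = -0.6745 and z_{0.9} = 1.282.
Eliminate σ: μ = (z₂·x₁ − z₁·x₂)/(z₂ − z₁) = (1.282·9.2 − (-0.6745)·12)/1.956 = 10.166.
Then σ = (x₂ − x₁)/(z₂ − z₁) = (12 − 9.2)/1.956 = 1.431.
Precision τ = 1/σ² = 1/1.431² = 0.488.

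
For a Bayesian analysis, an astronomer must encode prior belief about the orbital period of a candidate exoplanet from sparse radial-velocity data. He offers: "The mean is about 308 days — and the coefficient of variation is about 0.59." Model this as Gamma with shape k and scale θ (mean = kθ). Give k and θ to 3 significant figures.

k ≈ 2.87, θ ≈ 107

For Gamma(k, scale θ): mean = kθ, variance = kθ², so CV = 1/√k.
CV = 0.59, hence k = 1/CV² = 2.87.
Then θ = mean/k = 308/2.87 = 107.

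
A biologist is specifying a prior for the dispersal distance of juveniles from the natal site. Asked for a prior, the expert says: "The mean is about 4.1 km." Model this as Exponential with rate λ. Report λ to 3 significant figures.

Exponential mean = 1/λ, so λ = 1/4.1 = 0.244.

λ ≈ 0.244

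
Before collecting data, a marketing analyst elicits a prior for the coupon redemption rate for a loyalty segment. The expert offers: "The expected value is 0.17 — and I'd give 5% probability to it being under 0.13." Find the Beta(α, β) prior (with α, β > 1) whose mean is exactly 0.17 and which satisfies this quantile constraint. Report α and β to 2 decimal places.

With mean 0.17 fixed, write α = 0.17s, β = 0.83s where s = α+β.
Need P(θ < 0.13) = 0.05 under Beta(0.17s, 0.83s). Normal approximation: (q−m)/√(m(1−m)/s) ≈ z_{0.05} = -1.64, so s ≈ 0.17·0.83·(-1.64)²/(0.13−0.17)² = 238.6.
At s = 238.6: P(θ<0.13) ≈ 0.042. Adjusting to match 0.05 gives s ≈ 217.66.
So α = 0.17·217.66 ≈ 37.00, β = 0.83·217.66 ≈ 180.66.

α ≈ 37.00, β ≈ 180.66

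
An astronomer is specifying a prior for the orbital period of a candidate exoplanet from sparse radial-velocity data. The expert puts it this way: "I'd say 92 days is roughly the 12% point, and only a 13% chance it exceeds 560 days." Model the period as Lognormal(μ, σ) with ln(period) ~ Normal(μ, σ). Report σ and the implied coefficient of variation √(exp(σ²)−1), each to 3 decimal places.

If T ~ Lognormal(μ,σ) then ln T ~ Normal(μ,σ), so the p-quantile of ln T is μ + z_p·σ.
ln(92) = 4.522 and ln(560) = 6.328; z_{0.12} = -1.175, z_{0.87} = 1.126.
σ = (6.328 − 4.522)/(1.126 − (-1.175)) = 0.785.
μ = 4.522 − (-1.175)·0.785 = 5.444.
CV = √(exp(σ²)−1) = √(exp(0.6159)−1) = 0.923.

σ ≈ 0.785, CV ≈ 0.923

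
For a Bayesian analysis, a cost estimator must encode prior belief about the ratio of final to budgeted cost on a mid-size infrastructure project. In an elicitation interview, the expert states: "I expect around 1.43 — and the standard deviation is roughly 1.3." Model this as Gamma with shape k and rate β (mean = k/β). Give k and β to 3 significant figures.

For Gamma(k, rate β): mean = k/β, variance = k/β², so CV = 1/√k.
CV = SD/mean = 1.3/1.43 = 0.9091, hence k = 1/CV² = 1.21.
Then β = k/mean = 1.21/1.43 = 0.846.

k ≈ 1.21, β ≈ 0.846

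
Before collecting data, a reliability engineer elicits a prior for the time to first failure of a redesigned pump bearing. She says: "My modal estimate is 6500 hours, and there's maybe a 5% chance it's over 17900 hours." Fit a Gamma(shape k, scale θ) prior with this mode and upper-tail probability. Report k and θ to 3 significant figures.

Gamma(k,θ) with k>1 has mode (k−1)θ, so θ = 6500/(k−1).
Need P(X < 17900) = 0.95 with θ tied to k this way. Start at k = 2, θ = 6500: P(X<17900) ≈ 0.761.
Too low — raise k to concentrate. Iterating converges to k ≈ 3.61.
Then θ = 6500/(3.61−1) ≈ 2490.

k ≈ 3.61, θ ≈ 2490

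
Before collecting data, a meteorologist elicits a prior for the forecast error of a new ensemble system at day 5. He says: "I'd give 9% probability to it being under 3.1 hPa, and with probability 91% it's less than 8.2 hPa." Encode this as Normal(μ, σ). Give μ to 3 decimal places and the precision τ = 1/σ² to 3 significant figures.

μ = 5.650, τ = 0.276

For Normal(μ,σ), the p-quantile is μ + z_p·σ. Here z_{0.09} = -1.341, z_{0.91} = 1.341.
So 3.1 = μ − 1.341σ and 8.2 = μ + 1.341σ.
Subtracting: σ = (8.2 − 3.1)/(1.341 − (-1.341)) = 1.902.
Then μ = 3.1 − (-1.341)·1.902 = 5.650.
Precision τ = 1/σ² = 1/1.902² = 0.276.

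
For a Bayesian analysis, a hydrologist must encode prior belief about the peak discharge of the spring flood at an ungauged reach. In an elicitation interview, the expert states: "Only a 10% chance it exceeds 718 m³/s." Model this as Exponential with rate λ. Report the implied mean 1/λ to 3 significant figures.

P(T > 718.0) = e^(−λ·718.0) = 0.1, so λ = −ln(0.1)/718.0 = 0.00321.
Mean = 1/λ = 312 m³/s.

mean ≈ 312 m³/s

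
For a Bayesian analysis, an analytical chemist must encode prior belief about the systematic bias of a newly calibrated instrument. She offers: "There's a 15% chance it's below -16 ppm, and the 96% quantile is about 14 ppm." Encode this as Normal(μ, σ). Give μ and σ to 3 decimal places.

μ = -4.844, σ = 10.764

For Normal(μ,σ), the p-quantile is μ + z_p·σ. Here z_{0.15} = -1.036, z_{0.96} = 1.751.
So -16 = μ − 1.036σ and 14 = μ + 1.751σ.
Subtracting: σ = (14 − -16)/(1.751 − (-1.036)) = 10.764.
Then μ = -16 − (-1.036)·10.764 = -4.844.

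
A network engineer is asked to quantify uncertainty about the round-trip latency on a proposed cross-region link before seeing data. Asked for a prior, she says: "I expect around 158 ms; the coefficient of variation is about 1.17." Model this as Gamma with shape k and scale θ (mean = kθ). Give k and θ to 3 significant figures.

For Gamma(k, scale θ): mean = kθ, variance = kθ², so CV = 1/√k.
CV = 1.17, hence k = 1/CV² = 0.731.
Then θ = mean/k = 158/0.731 = 216.

k ≈ 0.731, θ ≈ 216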